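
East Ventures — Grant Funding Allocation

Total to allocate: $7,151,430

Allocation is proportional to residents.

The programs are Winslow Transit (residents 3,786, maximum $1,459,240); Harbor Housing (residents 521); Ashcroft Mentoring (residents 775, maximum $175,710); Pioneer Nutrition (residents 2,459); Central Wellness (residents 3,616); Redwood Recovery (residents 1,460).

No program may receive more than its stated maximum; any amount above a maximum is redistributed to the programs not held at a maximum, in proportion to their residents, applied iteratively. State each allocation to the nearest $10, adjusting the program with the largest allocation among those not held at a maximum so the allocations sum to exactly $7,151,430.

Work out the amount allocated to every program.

Winslow Transit: $1,459,240 | Harbor Housing: $356,760 | Ashcroft Mentoring: $175,710 | Pioneer Nutrition: $1,683,840 | Central Wellness: $2,476,120 | Redwood Recovery: $999,760

Sum of residents: 12,617.
Pro-rata shares before constraints: Winslow Transit 2,145,939.13; Harbor Housing 295,307.52; Ashcroft Mentoring 439,277.03; Pioneer Nutrition 1,393,783.50; Central Wellness 2,049,581.59; Redwood Recovery 827,541.24.
Held at cap: Winslow Transit ($1,459,240), Ashcroft Mentoring ($175,710); balance $5,516,480 reallocated over remaining residents 8,056.
Remaining shares: Harbor Housing 356,763.42 → $356,760; Pioneer Nutrition 1,683,841.15 → $1,683,840; Central Wellness 2,476,116.15 → $2,476,120; Redwood Recovery 999,759.29 → $999,760.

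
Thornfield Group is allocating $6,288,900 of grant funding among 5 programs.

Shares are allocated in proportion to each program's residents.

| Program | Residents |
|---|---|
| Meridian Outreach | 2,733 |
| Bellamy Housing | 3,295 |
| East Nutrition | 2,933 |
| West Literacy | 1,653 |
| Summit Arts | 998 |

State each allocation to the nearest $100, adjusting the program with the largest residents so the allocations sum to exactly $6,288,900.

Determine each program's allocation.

Residents total: 2,733 + 3,295 + 2,933 + 1,653 + 998 = 11,612.
Pro-rata amounts: Meridian Outreach 1,480,155.33; Bellamy Housing 1,784,526.83; East Nutrition 1,588,472.59; West Literacy 895,242.14; Summit Arts 540,503.12.
At nearest $100: Meridian Outreach $1,480,200; Bellamy Housing $1,784,500; East Nutrition $1,588,500; West Literacy $895,200; Summit Arts $540,500. Sum = $6,288,900.
No rounding difference to absorb.

Meridian Outreach: $1,480,200; Bellamy Housing: $1,784,500; East Nutrition: $1,588,500; West Literacy: $895,200; Summit Arts: $540,500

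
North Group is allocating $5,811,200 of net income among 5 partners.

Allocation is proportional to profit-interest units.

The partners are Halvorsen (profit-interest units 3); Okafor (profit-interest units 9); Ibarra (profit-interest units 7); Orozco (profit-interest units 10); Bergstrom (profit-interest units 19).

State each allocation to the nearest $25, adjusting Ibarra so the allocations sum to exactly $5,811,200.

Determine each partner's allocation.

Combined profit-interest units = 48.
Raw shares: Halvorsen 3/48 × $5,811,200 = 363,200.00; Okafor 9/48 × $5,811,200 = 1,089,600.00; Ibarra 7/48 × $5,811,200 = 847,466.67; Orozco 10/48 × $5,811,200 = 1,210,666.67; Bergstrom 19/48 × $5,811,200 = 2,300,266.67.
After rounding ($25): Halvorsen $363,200; Okafor $1,089,600; Ibarra $847,475; Orozco $1,210,675; Bergstrom $2,300,275. Sum = $5,811,225.
Difference $5,811,200 − $5,811,225 = −$25 applied to Ibarra: Ibarra becomes $847,450.

Halvorsen: $363,200; Okafor: $1,089,600; Ibarra: $847,450; Orozco: $1,210,675; Bergstrom: $2,300,275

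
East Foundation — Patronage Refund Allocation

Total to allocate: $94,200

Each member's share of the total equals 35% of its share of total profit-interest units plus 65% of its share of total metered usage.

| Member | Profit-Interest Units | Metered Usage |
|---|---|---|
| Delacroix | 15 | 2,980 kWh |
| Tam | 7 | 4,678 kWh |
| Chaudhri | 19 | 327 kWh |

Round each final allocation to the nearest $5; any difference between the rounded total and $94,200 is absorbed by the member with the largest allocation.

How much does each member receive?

Delacroix: $34,915 · Tam: $41,500 · Chaudhri: $17,785

Profit-interest units total 41; metered usage total 7,985.
Composite weights (35% profit-interest units + 65% metered usage): Delacroix 0.3706; Tam 0.4406; Chaudhri 0.1888.
Pro-rata amounts: Delacroix 34,913.22; Tam 41,500.53; Chaudhri 17,786.26.
After rounding ($5): Delacroix $34,915; Tam $41,500; Chaudhri $17,785. Sum = $94,200.
No rounding difference to absorb.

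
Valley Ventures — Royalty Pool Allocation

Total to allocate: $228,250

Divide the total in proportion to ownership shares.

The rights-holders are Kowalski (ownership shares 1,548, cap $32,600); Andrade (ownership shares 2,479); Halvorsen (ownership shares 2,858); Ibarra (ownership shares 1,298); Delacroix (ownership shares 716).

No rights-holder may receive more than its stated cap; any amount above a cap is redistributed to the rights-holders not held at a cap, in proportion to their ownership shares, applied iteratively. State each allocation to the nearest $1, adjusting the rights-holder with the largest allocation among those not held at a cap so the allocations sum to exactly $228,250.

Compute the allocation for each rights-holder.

Kowalski: $32,600 · Andrade: $65,980 · Halvorsen: $76,066 · Ibarra: $34,547 · Delacroix: $19,057

Combined ownership shares = 8,899.
Pro-rata shares before constraints: Kowalski 39,704.57; Andrade 63,583.75; Halvorsen 73,304.70; Ibarra 33,292.34; Delacroix 18,364.65.
Cap binds for Kowalski ($32,600); remaining pool $195,650 reallocated over remaining ownership shares 7,351.
Remaining shares: Andrade 65,979.64 → $65,980; Halvorsen 76,066.89 → $76,067; Ibarra 34,546.82 → $34,547; Delacroix 19,056.65 → $19,057.
Rounding difference −$1 applied to Halvorsen → $76,066.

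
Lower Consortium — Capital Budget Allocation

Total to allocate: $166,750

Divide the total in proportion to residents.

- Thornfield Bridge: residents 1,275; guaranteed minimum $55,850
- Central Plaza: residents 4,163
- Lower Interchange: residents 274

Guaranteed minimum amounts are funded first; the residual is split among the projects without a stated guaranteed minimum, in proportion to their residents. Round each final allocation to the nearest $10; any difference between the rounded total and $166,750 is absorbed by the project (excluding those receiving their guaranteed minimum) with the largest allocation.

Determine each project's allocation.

Thornfield Bridge: $55,850 · Central Plaza: $104,050 · Lower Interchange: $6,850

Minimums first: Thornfield Bridge $55,850. Residual $110,900.
Residual split over remaining residents 4,437: Central Plaza 104,051.54 → $104,050; Lower Interchange 6,848.46 → $6,850.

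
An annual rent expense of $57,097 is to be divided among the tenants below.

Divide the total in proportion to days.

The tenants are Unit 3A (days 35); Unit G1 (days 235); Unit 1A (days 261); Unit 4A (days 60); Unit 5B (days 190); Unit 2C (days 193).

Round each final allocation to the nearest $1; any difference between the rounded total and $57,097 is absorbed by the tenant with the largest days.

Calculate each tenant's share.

Sum of days: 35 + 235 + 261 + 60 + 190 + 193 = 974.
Pro-rata amounts: Unit 3A 2,051.74; Unit G1 13,775.97; Unit 1A 15,300.12; Unit 4A 3,517.27; Unit 5B 11,138.02; Unit 2C 11,313.88.
Rounded to nearest $1: Unit 3A $2,052; Unit G1 $13,776; Unit 1A $15,300; Unit 4A $3,517; Unit 5B $11,138; Unit 2C $11,314. Sum = $57,097.
No rounding difference to absorb.

Unit 3A: $2,052 | Unit G1: $13,776 | Unit 1A: $15,300 | Unit 4A: $3,517 | Unit 5B: $11,138 | Unit 2C: $11,314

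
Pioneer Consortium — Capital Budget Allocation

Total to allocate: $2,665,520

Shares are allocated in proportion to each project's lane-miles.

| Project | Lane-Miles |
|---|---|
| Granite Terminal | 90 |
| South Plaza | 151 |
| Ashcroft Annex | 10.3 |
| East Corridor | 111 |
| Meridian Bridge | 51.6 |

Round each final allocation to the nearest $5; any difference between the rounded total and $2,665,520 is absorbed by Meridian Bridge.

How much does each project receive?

Total lane-miles = 413.9.
Pro-rata amounts: Granite Terminal 90/413.9 × $2,665,520 = 579,600.87; South Plaza 151/413.9 × $2,665,520 = 972,441.46; Ashcroft Annex 10.3/413.9 × $2,665,520 = 66,332.10; East Corridor 111/413.9 × $2,665,520 = 714,841.07; Meridian Bridge 51.6/413.9 × $2,665,520 = 332,304.50.
Rounded to nearest $5: Granite Terminal $579,600; South Plaza $972,440; Ashcroft Annex $66,330; East Corridor $714,840; Meridian Bridge $332,305. Sum = $2,665,515.
Difference $2,665,520 − $2,665,515 = +$5 applied to Meridian Bridge: Meridian Bridge becomes $332,310.

Granite Terminal: $579,600 | South Plaza: $972,440 | Ashcroft Annex: $66,330 | East Corridor: $714,840 | Meridian Bridge: $332,310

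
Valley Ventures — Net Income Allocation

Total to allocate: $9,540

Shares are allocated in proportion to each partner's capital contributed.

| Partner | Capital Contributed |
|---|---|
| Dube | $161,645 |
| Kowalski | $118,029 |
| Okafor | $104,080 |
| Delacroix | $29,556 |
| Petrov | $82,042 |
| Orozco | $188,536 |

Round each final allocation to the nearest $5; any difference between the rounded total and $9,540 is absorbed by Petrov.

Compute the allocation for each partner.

Dube: $2,255; Kowalski: $1,645; Okafor: $1,450; Delacroix: $410; Petrov: $1,150; Orozco: $2,630

Sum of capital contributed: 683,888.
Unrounded shares: Dube 161,645/683,888 × $9,540 = 2,254.89; Kowalski 118,029/683,888 × $9,540 = 1,646.46; Okafor 104,080/683,888 × $9,540 = 1,451.88; Delacroix 29,556/683,888 × $9,540 = 412.30; Petrov 82,042/683,888 × $9,540 = 1,144.46; Orozco 188,536/683,888 × $9,540 = 2,630.01.
Rounded to nearest $5: Dube $2,255; Kowalski $1,645; Okafor $1,450; Delacroix $410; Petrov $1,145; Orozco $2,630. Sum = $9,535.
Difference $9,540 − $9,535 = +$5 applied to Petrov: Petrov becomes $1,150.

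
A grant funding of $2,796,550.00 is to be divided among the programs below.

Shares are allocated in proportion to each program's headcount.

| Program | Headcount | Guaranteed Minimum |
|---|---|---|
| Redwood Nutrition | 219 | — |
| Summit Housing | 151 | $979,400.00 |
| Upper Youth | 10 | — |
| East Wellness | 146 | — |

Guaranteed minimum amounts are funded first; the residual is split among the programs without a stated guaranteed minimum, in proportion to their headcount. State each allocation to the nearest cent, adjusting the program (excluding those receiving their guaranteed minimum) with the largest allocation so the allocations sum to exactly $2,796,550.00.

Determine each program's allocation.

Redwood Nutrition: $1,061,215.60 · Summit Housing: $979,400.00 · Upper Youth: $48,457.33 · East Wellness: $707,477.07

Guaranteed amounts: Summit Housing $979,400.00. Residual $1,817,150.00.
Residual split over remaining headcount 375: Redwood Nutrition 1,061,215.6000 → $1,061,215.60; Upper Youth 48,457.3333 → $48,457.33; East Wellness 707,477.0667 → $707,477.07.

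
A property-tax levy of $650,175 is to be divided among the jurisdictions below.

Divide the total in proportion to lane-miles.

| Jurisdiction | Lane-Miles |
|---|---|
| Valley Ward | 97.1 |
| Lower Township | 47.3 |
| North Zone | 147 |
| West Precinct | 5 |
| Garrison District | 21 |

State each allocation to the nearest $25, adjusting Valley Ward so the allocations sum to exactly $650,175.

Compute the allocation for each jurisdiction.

Valley Ward: $198,875 · Lower Township: $96,900 · North Zone: $301,125 · West Precinct: $10,250 · Garrison District: $43,025

Total lane-miles = 317.4.
Raw shares: Valley Ward 97.1/317.4 × $650,175 = 198,903.57; Lower Township 47.3/317.4 × $650,175 = 96,891.23; North Zone 147/317.4 × $650,175 = 301,120.75; West Precinct 5/317.4 × $650,175 = 10,242.20; Garrison District 21/317.4 × $650,175 = 43,017.25.
At nearest $25: Valley Ward $198,900; Lower Township $96,900; North Zone $301,125; West Precinct $10,250; Garrison District $43,025. Sum = $650,200.
Difference $650,175 − $650,200 = −$25 applied to Valley Ward: Valley Ward becomes $198,875.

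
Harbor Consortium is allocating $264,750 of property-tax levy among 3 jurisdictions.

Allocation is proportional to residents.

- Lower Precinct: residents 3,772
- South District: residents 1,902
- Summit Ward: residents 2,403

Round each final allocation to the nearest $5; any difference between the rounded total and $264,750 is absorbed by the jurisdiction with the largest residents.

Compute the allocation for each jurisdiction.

Total residents = 3,772 + 1,902 + 2,403 = 8,077.
Pro-rata amounts: Lower Precinct 123,639.59; South District 62,344.25; Summit Ward 78,766.16.
After rounding ($5): Lower Precinct $123,640; South District $62,345; Summit Ward $78,765. Sum = $264,750.
No rounding difference to absorb.

Lower Precinct: $123,640 · South District: $62,345 · Summit Ward: $78,765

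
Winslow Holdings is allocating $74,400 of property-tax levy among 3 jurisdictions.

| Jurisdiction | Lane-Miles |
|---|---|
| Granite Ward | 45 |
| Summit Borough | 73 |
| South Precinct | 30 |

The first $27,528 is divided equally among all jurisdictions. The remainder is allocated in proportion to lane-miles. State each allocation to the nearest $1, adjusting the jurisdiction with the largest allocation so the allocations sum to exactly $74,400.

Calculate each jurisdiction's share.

Granite Ward: $23,428; Summit Borough: $32,295; South Precinct: $18,677

First tranche $27,528 split equally: $9,176 each.
Remainder $46,872 by lane-miles (total 148): Granite Ward 14,251.62 → $14,252; Summit Borough 23,119.30 → $23,119; South Precinct 9,501.08 → $9,501.
Totals: Granite Ward $9,176 + $14,252 = $23,428; Summit Borough $9,176 + $23,119 = $32,295; South Precinct $9,176 + $9,501 = $18,677.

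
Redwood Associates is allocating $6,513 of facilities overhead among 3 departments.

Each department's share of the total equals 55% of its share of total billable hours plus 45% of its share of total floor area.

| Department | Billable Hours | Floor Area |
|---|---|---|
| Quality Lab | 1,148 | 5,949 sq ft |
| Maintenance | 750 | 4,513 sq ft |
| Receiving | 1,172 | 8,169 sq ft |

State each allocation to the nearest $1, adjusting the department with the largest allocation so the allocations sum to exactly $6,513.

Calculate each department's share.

Totals — billable hours 3,070, floor area 18,631.
Composite weights (55% billable hours + 45% floor area): Quality Lab 0.3494; Maintenance 0.2434; Receiving 0.4073.
Pro-rata amounts: Quality Lab 2,275.35; Maintenance 1,585.06; Receiving 2,652.59.
After rounding ($1): Quality Lab $2,275; Maintenance $1,585; Receiving $2,653. Sum = $6,513.
Rounded total matches; no reconciliation needed.

Quality Lab: $2,275 · Maintenance: $1,585 · Receiving: $2,653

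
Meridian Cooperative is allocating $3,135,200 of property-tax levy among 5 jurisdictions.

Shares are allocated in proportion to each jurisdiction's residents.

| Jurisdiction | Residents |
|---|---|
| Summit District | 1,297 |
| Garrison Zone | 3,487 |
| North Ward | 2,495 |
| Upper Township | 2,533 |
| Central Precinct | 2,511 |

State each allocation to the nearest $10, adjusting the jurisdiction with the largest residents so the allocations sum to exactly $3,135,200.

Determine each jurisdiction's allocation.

Summit District: $329,980; Garrison Zone: $887,160; North Ward: $634,770; Upper Township: $644,440; Central Precinct: $638,850

Combined residents = 1,297 + 3,487 + 2,495 + 2,533 + 2,511 = 12,323.
Proportional shares: Summit District 329,980.88; Garrison Zone 887,157.54; North Ward 634,774.32; Upper Township 644,442.23; Central Precinct 638,845.02.
Rounded to nearest $10: Summit District $329,980; Garrison Zone $887,160; North Ward $634,770; Upper Township $644,440; Central Precinct $638,850. Sum = $3,135,200.
Sum already equals the total — no adjustment.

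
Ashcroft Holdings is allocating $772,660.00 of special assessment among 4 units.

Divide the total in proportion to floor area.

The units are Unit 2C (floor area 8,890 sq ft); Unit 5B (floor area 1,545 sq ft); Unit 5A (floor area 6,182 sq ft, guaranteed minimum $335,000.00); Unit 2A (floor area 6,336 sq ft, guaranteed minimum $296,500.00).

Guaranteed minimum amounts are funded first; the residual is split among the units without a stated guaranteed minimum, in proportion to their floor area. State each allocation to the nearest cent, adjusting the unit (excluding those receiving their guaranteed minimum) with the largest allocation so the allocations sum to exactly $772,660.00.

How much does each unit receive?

Minimums first: Unit 5A $335,000.00; Unit 2A $296,500.00. Remaining pool $141,160.00.
Remaining pool split over remaining floor area 10,435: Unit 2C 120,259.9329 → $120,259.93; Unit 5B 20,900.0671 → $20,900.07.

Unit 2C: $120,259.93 | Unit 5B: $20,900.07 | Unit 5A: $335,000.00 | Unit 2A: $296,500.00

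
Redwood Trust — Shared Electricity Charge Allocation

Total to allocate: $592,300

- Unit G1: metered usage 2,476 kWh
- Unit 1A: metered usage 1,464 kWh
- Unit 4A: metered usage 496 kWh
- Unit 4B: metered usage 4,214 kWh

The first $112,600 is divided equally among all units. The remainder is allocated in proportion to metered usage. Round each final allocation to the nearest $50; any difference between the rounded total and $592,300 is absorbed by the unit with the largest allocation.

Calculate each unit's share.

Equal tier: $112,600 ÷ 4 = $28,150 apiece.
Remainder $479,700 by metered usage (total 8,650): Unit G1 137,310.66 → $137,300; Unit 1A 81,188.53 → $81,200; Unit 4A 27,506.50 → $27,500; Unit 4B 233,694.31 → $233,700.
Totals: Unit G1 $28,150 + $137,300 = $165,450; Unit 1A $28,150 + $81,200 = $109,350; Unit 4A $28,150 + $27,500 = $55,650; Unit 4B $28,150 + $233,700 = $261,850.

Unit G1: $165,450; Unit 1A: $109,350; Unit 4A: $55,650; Unit 4B: $261,850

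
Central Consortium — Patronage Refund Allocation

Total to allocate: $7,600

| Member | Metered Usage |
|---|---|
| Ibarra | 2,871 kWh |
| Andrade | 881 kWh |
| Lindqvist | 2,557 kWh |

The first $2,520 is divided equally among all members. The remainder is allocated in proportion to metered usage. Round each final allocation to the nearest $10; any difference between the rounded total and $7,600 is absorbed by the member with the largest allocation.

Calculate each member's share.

Ibarra: $3,150; Andrade: $1,550; Lindqvist: $2,900

Equal tier: $2,520 ÷ 3 = $840 apiece.
Remainder $5,080 by metered usage (total 6,309): Ibarra 2,311.73 → $2,310; Andrade 709.38 → $710; Lindqvist 2,058.89 → $2,060.
Totals: Ibarra $840 + $2,310 = $3,150; Andrade $840 + $710 = $1,550; Lindqvist $840 + $2,060 = $2,900.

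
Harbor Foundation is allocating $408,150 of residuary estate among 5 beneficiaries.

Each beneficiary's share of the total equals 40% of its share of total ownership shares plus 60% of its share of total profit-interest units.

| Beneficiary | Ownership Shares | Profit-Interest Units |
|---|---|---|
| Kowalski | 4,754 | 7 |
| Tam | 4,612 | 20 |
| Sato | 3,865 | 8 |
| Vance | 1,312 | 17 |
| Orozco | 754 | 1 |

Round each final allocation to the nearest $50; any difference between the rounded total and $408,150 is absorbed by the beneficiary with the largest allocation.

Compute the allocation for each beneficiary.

Totals — ownership shares 15,297, profit-interest units 53.
Blended shares (40% ownership shares + 60% profit-interest units): Kowalski 0.2036; Tam 0.3470; Sato 0.1916; Vance 0.2268; Orozco 0.0310.
Unrounded shares: Kowalski 83,081.89; Tam 141,633.73; Sato 78,214.44; Vance 92,552.18; Orozco 12,667.77.
At nearest $50: Kowalski $83,100; Tam $141,650; Sato $78,200; Vance $92,550; Orozco $12,650. Sum = $408,150.
Rounded total matches; no reconciliation needed.

Kowalski: $83,100 | Tam: $141,650 | Sato: $78,200 | Vance: $92,550 | Orozco: $12,650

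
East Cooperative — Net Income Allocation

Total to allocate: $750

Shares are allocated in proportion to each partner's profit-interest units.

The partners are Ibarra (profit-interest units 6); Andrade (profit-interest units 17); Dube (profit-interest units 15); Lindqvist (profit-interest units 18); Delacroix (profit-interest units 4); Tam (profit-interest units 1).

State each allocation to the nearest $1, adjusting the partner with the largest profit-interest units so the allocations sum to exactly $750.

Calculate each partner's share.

Ibarra: $74 | Andrade: $209 | Dube: $184 | Lindqvist: $222 | Delacroix: $49 | Tam: $12

Total profit-interest units = 61.
Unrounded shares: Ibarra 6/61 × $750 = 73.77; Andrade 17/61 × $750 = 209.02; Dube 15/61 × $750 = 184.43; Lindqvist 18/61 × $750 = 221.31; Delacroix 4/61 × $750 = 49.18; Tam 1/61 × $750 = 12.30.
After rounding ($1): Ibarra $74; Andrade $209; Dube $184; Lindqvist $221; Delacroix $49; Tam $12. Sum = $749.
Difference $750 − $749 = +$1 applied to largest profit-interest units (Lindqvist): Lindqvist becomes $222.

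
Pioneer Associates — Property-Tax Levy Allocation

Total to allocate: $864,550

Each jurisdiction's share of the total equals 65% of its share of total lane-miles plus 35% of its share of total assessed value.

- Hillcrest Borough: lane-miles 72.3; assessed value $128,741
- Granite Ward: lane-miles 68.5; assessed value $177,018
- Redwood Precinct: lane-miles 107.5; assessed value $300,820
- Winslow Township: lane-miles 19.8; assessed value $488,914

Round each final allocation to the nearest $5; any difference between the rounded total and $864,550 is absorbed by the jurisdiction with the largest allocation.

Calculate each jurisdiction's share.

Hillcrest Borough: $187,105 · Granite Ward: $192,475 · Redwood Precinct: $308,420 · Winslow Township: $176,550

Totals — lane-miles 268.1, assessed value 1,095,493.
Combined weights (65% lane-miles + 35% assessed value): Hillcrest Borough 0.2164; Granite Ward 0.2226; Redwood Precinct 0.3567; Winslow Township 0.2042.
Unrounded shares: Hillcrest Borough 187,106.47; Granite Ward 192,476.26; Redwood Precinct 308,419.22; Winslow Township 176,548.05.
Rounded to nearest $5: Hillcrest Borough $187,105; Granite Ward $192,475; Redwood Precinct $308,420; Winslow Township $176,550. Sum = $864,550.
Rounded total matches; no reconciliation needed.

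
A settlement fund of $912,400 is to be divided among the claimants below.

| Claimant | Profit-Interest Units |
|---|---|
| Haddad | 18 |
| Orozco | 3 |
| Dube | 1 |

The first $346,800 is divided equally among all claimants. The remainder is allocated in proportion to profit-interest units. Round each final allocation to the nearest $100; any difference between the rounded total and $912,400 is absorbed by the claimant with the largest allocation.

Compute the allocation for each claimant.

First tranche $346,800 split equally: $115,600 each.
Remainder $565,600 by profit-interest units (total 22): Haddad 462,763.64 → $462,800; Orozco 77,127.27 → $77,100; Dube 25,709.09 → $25,700.
Totals: Haddad $115,600 + $462,800 = $578,400; Orozco $115,600 + $77,100 = $192,700; Dube $115,600 + $25,700 = $141,300.

Haddad: $578,400 · Orozco: $192,700 · Dube: $141,300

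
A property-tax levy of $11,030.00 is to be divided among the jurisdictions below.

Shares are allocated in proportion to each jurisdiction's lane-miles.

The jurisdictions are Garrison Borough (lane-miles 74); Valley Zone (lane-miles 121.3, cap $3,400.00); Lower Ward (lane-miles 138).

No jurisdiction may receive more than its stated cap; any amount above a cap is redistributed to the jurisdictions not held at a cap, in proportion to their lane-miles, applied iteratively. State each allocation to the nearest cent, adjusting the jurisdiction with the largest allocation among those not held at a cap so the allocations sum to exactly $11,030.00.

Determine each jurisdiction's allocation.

Total lane-miles = 333.3.
Proportional shares (ignoring caps): Garrison Borough 2,448.9049; Valley Zone 4,014.2184; Lower Ward 4,566.8767.
Held at cap: Valley Zone ($3,400.00); remaining pool $7,630.00 reallocated over remaining lane-miles 212.
Remaining shares: Garrison Borough 2,663.3019 → $2,663.30; Lower Ward 4,966.6981 → $4,966.70.

Garrison Borough: $2,663.30 | Valley Zone: $3,400.00 | Lower Ward: $4,966.70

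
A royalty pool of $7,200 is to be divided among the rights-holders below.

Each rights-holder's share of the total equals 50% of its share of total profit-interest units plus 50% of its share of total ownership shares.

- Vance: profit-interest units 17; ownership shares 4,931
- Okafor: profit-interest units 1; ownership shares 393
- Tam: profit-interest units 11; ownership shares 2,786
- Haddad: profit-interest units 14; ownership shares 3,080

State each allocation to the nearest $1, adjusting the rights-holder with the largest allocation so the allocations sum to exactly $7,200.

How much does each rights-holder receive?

Profit-interest units total 43; ownership shares total 11,190.
Blended shares (50% profit-interest units + 50% ownership shares): Vance 0.4180; Okafor 0.0292; Tam 0.2524; Haddad 0.3004.
Raw shares: Vance 3,009.64; Okafor 210.16; Tam 1,817.23; Haddad 2,162.98.
At nearest $1: Vance $3,010; Okafor $210; Tam $1,817; Haddad $2,163. Sum = $7,200.
No rounding difference to absorb.

Vance: $3,010; Okafor: $210; Tam: $1,817; Haddad: $2,163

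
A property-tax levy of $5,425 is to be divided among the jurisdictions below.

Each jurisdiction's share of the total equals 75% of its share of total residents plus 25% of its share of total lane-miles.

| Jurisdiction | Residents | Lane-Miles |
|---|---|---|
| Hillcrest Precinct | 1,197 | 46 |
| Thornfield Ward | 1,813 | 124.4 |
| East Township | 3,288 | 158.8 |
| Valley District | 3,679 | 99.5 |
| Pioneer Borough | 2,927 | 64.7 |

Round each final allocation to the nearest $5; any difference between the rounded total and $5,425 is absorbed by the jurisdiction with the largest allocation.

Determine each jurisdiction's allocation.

Hillcrest Precinct: $505 | Thornfield Ward: $915 | East Township: $1,470 | Valley District: $1,435 | Pioneer Borough: $1,100

Totals — residents 12,904, lane-miles 493.4.
Blended shares (75% residents + 25% lane-miles): Hillcrest Precinct 0.0929; Thornfield Ward 0.1684; East Township 0.2716; Valley District 0.2642; Pioneer Borough 0.2029.
Pro-rata amounts: Hillcrest Precinct 503.87; Thornfield Ward 913.60; East Township 1,473.24; Valley District 1,433.53; Pioneer Borough 1,100.76.
At nearest $5: Hillcrest Precinct $505; Thornfield Ward $915; East Township $1,475; Valley District $1,435; Pioneer Borough $1,100. Sum = $5,430.
Difference $5,425 − $5,430 = −$5 applied to largest allocation (East Township): East Township becomes $1,470.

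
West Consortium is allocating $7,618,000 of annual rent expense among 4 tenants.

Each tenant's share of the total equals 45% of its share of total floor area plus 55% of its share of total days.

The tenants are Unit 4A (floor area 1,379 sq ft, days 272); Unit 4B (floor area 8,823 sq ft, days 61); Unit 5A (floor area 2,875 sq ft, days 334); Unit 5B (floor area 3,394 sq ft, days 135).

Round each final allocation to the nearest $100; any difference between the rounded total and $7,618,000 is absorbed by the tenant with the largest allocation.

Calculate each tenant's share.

Unit 4A: $1,708,000; Unit 4B: $2,155,000; Unit 5A: $2,343,300; Unit 5B: $1,411,700

Floor area total 16,471; days total 802.
Blended shares (45% floor area + 55% days): Unit 4A 0.2242; Unit 4B 0.2829; Unit 5A 0.3076; Unit 5B 0.1853.
Proportional shares: Unit 4A 1,708,023.96; Unit 4B 2,155,009.21; Unit 5A 2,343,293.09; Unit 5B 1,411,673.74.
At nearest $100: Unit 4A $1,708,000; Unit 4B $2,155,000; Unit 5A $2,343,300; Unit 5B $1,411,700. Sum = $7,618,000.
Rounded total matches; no reconciliation needed.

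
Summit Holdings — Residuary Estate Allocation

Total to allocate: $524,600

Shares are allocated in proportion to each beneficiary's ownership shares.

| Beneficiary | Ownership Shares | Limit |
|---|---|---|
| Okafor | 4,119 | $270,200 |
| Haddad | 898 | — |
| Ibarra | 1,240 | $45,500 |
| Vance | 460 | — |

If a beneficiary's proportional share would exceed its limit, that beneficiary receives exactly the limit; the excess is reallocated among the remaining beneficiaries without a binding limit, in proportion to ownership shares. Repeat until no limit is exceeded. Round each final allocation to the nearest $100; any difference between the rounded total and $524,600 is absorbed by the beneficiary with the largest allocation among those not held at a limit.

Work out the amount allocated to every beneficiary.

Total ownership shares = 6,717.
Unconstrained shares: Okafor 321,695.31; Haddad 70,134.11; Ibarra 96,844.42; Vance 35,926.16.
Held at cap: Okafor ($270,200), Ibarra ($45,500); balance $208,900 reallocated over remaining ownership shares 1,358.
Redistributed shares: Haddad 138,138.59 → $138,100; Vance 70,761.41 → $70,800.

Okafor: $270,200 · Haddad: $138,100 · Ibarra: $45,500 · Vance: $70,800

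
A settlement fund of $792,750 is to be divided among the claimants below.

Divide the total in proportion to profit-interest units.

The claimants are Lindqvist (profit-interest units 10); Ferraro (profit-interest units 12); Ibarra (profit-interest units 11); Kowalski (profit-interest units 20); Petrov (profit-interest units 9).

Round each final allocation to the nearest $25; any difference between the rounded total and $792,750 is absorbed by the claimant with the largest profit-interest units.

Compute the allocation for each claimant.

Combined profit-interest units = 10 + 12 + 11 + 20 + 9 = 62.
Raw shares: Lindqvist 127,862.90; Ferraro 153,435.48; Ibarra 140,649.19; Kowalski 255,725.81; Petrov 115,076.61.
After rounding ($25): Lindqvist $127,875; Ferraro $153,425; Ibarra $140,650; Kowalski $255,725; Petrov $115,075. Sum = $792,750.
No rounding difference to absorb.

Lindqvist: $127,875 · Ferraro: $153,425 · Ibarra: $140,650 · Kowalski: $255,725 · Petrov: $115,075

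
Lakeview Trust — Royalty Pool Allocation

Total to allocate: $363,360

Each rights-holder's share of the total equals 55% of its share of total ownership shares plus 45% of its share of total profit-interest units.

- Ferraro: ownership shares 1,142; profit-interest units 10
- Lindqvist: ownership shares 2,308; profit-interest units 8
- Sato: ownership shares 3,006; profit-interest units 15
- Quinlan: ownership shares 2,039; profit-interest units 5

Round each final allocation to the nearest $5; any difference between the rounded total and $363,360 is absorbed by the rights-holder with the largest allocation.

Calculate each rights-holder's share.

Ownership shares total 8,495; profit-interest units total 38.
Combined weights (55% ownership shares + 45% profit-interest units): Ferraro 0.1924; Lindqvist 0.2442; Sato 0.3723; Quinlan 0.1912.
Pro-rata amounts: Ferraro 69,895.44; Lindqvist 88,720.13; Sato 135,261.47; Quinlan 69,482.96.
At nearest $5: Ferraro $69,895; Lindqvist $88,720; Sato $135,260; Quinlan $69,485. Sum = $363,360.
Rounded total matches; no reconciliation needed.

Ferraro: $69,895 | Lindqvist: $88,720 | Sato: $135,260 | Quinlan: $69,485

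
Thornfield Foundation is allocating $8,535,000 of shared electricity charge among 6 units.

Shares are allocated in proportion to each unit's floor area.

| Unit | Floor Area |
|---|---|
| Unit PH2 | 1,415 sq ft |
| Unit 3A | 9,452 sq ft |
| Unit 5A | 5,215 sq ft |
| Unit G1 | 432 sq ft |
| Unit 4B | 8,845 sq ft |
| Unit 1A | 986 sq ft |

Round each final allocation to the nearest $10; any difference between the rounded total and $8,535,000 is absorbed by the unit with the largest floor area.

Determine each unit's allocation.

Total floor area = 26,345.
Pro-rata amounts: Unit PH2 1,415/26,345 × $8,535,000 = 458,418.11; Unit 3A 9,452/26,345 × $8,535,000 = 3,062,168.15; Unit 5A 5,215/26,345 × $8,535,000 = 1,689,505.60; Unit G1 432/26,345 × $8,535,000 = 139,955.21; Unit 4B 8,845/26,345 × $8,535,000 = 2,865,518.12; Unit 1A 986/26,345 × $8,535,000 = 319,434.81.
At nearest $10: Unit PH2 $458,420; Unit 3A $3,062,170; Unit 5A $1,689,510; Unit G1 $139,960; Unit 4B $2,865,520; Unit 1A $319,430. Sum = $8,535,010.
Difference $8,535,000 − $8,535,010 = −$10 applied to largest floor area (Unit 3A): Unit 3A becomes $3,062,160.

Unit PH2: $458,420 | Unit 3A: $3,062,160 | Unit 5A: $1,689,510 | Unit G1: $139,960 | Unit 4B: $2,865,520 | Unit 1A: $319,430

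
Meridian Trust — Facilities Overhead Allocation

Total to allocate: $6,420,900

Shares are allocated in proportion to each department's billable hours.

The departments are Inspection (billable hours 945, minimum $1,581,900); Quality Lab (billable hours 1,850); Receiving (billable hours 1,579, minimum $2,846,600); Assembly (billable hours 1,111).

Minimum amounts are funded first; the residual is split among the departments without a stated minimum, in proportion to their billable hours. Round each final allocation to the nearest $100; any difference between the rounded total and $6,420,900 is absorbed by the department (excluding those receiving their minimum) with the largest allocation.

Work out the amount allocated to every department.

Minimums first: Inspection $1,581,900; Receiving $2,846,600. Remaining pool $1,992,400.
Remaining pool split over remaining billable hours 2,961: Quality Lab 1,244,829.45 → $1,244,800; Assembly 747,570.55 → $747,600.

Inspection: $1,581,900 · Quality Lab: $1,244,800 · Receiving: $2,846,600 · Assembly: $747,600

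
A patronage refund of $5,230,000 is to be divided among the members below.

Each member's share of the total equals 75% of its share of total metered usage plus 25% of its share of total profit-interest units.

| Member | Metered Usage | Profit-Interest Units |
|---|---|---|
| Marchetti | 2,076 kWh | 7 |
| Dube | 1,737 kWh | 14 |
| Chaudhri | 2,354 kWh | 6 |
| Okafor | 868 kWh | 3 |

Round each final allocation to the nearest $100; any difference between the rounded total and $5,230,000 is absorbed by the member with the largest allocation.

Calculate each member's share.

Marchetti: $1,462,600; Dube: $1,578,700; Chaudhri: $1,574,000; Okafor: $614,700

Metered usage total 7,035; profit-interest units total 30.
Composite weights (75% metered usage + 25% profit-interest units): Marchetti 0.2797; Dube 0.3018; Chaudhri 0.3010; Okafor 0.1175.
Proportional shares: Marchetti 1,462,597.19; Dube 1,578,664.53; Chaudhri 1,574,018.12; Okafor 614,720.15.
Rounded to nearest $100: Marchetti $1,462,600; Dube $1,578,700; Chaudhri $1,574,000; Okafor $614,700. Sum = $5,230,000.
No rounding difference to absorb.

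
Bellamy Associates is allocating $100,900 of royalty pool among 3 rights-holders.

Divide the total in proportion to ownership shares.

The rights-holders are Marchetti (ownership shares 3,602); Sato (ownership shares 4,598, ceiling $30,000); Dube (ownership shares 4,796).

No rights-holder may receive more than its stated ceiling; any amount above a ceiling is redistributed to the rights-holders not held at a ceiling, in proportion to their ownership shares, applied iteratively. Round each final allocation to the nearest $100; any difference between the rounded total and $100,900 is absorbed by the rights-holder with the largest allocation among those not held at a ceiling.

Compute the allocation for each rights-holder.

Ownership shares total: 12,996.
Unconstrained shares: Marchetti 27,965.67; Sato 35,698.54; Dube 37,235.80.
Held at cap: Sato ($30,000); balance $70,900 reallocated over remaining ownership shares 8,398.
Redistributed shares: Marchetti 30,409.84 → $30,400; Dube 40,490.16 → $40,500.

Marchetti: $30,400 | Sato: $30,000 | Dube: $40,500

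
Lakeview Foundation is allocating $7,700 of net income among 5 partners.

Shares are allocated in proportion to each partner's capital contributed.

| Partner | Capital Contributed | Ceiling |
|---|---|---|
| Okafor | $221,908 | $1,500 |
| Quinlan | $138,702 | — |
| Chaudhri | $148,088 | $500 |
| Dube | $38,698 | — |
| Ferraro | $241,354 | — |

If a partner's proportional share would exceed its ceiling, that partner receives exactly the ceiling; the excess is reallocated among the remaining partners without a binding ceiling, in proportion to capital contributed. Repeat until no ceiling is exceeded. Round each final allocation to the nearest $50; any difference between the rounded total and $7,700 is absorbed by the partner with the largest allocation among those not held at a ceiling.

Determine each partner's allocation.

Sum of capital contributed: 788,750.
Unconstrained shares: Okafor 2,166.33; Quinlan 1,354.05; Chaudhri 1,445.68; Dube 377.78; Ferraro 2,356.17.
Cap binds for Okafor ($1,500), Chaudhri ($500); balance $5,700 reallocated over remaining capital contributed 418,754.
Shares after redistribution: Quinlan 1,887.99 → $1,900; Dube 526.75 → $550; Ferraro 3,285.26 → $3,300.
Rounding difference −$50 applied to Ferraro → $3,250.

Okafor: $1,500 · Quinlan: $1,900 · Chaudhri: $500 · Dube: $550 · Ferraro: $3,250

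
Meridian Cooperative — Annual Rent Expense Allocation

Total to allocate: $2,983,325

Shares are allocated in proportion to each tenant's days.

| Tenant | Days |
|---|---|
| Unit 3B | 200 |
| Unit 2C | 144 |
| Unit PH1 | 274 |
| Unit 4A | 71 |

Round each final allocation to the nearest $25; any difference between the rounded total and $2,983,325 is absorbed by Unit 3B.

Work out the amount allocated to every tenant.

Days total: 689.
Proportional shares: Unit 3B 200/689 × $2,983,325 = 865,986.94; Unit 2C 144/689 × $2,983,325 = 623,510.60; Unit PH1 274/689 × $2,983,325 = 1,186,402.10; Unit 4A 71/689 × $2,983,325 = 307,425.36.
After rounding ($25): Unit 3B $865,975; Unit 2C $623,500; Unit PH1 $1,186,400; Unit 4A $307,425. Sum = $2,983,300.
Difference $2,983,325 − $2,983,300 = +$25 applied to Unit 3B: Unit 3B becomes $866,000.

Unit 3B: $866,000 · Unit 2C: $623,500 · Unit PH1: $1,186,400 · Unit 4A: $307,425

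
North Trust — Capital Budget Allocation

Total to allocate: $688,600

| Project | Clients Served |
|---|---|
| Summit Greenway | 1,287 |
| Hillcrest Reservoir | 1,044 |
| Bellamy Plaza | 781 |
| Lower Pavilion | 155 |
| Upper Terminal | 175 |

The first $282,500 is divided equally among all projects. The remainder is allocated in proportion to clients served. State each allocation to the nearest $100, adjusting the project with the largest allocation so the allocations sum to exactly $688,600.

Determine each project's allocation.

First tranche $282,500 split equally: $56,500 each.
Remainder $406,100 by clients served (total 3,442): Summit Greenway 151,845.06 → $151,800; Hillcrest Reservoir 123,175.01 → $123,200; Bellamy Plaza 92,145.29 → $92,100; Lower Pavilion 18,287.48 → $18,300; Upper Terminal 20,647.15 → $20,600.
Rounding difference +$100 on remainder applied to Summit Greenway.
Totals: Summit Greenway $56,500 + $151,900 = $208,400; Hillcrest Reservoir $56,500 + $123,200 = $179,700; Bellamy Plaza $56,500 + $92,100 = $148,600; Lower Pavilion $56,500 + $18,300 = $74,800; Upper Terminal $56,500 + $20,600 = $77,100.

Summit Greenway: $208,400 · Hillcrest Reservoir: $179,700 · Bellamy Plaza: $148,600 · Lower Pavilion: $74,800 · Upper Terminal: $77,100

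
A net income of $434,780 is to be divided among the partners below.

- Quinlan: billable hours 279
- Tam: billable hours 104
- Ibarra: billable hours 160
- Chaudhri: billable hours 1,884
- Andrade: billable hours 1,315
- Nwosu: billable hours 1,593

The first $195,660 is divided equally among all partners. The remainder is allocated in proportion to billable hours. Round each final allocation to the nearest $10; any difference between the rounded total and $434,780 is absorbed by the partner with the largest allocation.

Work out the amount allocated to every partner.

$195,660 shared equally gives $32,610 per partner.
Remainder $239,120 by billable hours (total 5,335): Quinlan 12,505.06 → $12,510; Tam 4,661.38 → $4,660; Ibarra 7,171.36 → $7,170; Chaudhri 84,442.75 → $84,440; Andrade 58,939.61 → $58,940; Nwosu 71,399.84 → $71,400.
Totals: Quinlan $32,610 + $12,510 = $45,120; Tam $32,610 + $4,660 = $37,270; Ibarra $32,610 + $7,170 = $39,780; Chaudhri $32,610 + $84,440 = $117,050; Andrade $32,610 + $58,940 = $91,550; Nwosu $32,610 + $71,400 = $104,010.

Quinlan: $45,120; Tam: $37,270; Ibarra: $39,780; Chaudhri: $117,050; Andrade: $91,550; Nwosu: $104,010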